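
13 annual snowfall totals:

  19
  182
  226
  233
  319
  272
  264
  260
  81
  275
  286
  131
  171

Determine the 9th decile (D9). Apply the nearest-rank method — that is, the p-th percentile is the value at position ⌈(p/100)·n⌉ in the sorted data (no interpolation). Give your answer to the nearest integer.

286

Sorted: 19, 81, 131, 171, 182, 226, 233, 260, 264, 272, 275, 286, 319.
n = 13.
Position = ⌈90/100 · 13⌉ = ⌈11.7⌉ = 12.
The value at rank 12 is 286.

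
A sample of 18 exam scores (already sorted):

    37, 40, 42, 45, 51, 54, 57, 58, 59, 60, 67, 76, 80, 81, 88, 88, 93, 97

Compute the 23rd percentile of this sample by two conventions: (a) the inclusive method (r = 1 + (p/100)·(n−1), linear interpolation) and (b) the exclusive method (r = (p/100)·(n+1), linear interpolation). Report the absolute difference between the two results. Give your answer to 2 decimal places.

3.24

n = 18.
(a) r = 4.91; between ranks 4 (45) and 5 (51): 50.46.
(b) r = 4.37; between ranks 4 (45) and 5 (51): 47.22.
|50.46 − 47.22| = 3.24.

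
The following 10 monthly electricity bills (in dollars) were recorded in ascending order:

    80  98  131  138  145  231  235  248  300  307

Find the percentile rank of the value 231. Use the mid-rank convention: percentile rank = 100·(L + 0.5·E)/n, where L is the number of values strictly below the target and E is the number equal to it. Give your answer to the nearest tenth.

55.0

Count below 231: L = 5; count equal: E = 1; n = 10.
Percentile rank = 100·(5 + 0.5·1)/10 = 100·5.5/10 = 55.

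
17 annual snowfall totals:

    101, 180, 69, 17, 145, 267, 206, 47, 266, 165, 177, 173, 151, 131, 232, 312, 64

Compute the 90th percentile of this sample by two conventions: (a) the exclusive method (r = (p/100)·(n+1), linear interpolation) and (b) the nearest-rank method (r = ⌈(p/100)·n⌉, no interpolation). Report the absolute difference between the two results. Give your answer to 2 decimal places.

9.00

Sorted: 17, 47, 64, 69, 101, 131, 145, 151, 165, 173, 177, 180, 206, 232, 266, 267, 312.
n = 17.
(a) r = 16.2; between ranks 16 (267) and 17 (312): 276.
(b) the nearest-rank method: rank 16 → 267.
|276 − 267| = 9.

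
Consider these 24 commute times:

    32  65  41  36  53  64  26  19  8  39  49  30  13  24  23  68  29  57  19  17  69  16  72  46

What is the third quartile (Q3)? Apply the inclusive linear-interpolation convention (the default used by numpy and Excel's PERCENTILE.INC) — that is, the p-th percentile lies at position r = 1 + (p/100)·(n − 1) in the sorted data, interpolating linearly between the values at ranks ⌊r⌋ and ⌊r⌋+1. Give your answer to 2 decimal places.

54.00

Sorted: 8, 13, 16, 17, 19, 19, 23, 24, 26, 29, 30, 32, 36, 39, 41, 46, 49, 53, 57, 64, 65, 68, 69, 72.
n = 24.
r = 1 + (75/100)·(24 − 1) = 1 + 17.25 = 18.25.
Rank 18 is 53 and rank 19 is 57.
Interpolate: 53 + 0.25·(57 − 53) = 53 + 0.25·4 = 54.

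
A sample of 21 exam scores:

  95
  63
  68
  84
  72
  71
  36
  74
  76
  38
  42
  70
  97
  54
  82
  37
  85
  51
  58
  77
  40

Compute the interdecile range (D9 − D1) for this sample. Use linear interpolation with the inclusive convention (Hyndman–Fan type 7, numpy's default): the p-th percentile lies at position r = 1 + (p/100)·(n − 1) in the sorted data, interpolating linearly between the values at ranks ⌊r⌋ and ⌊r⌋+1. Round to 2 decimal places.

47.00

Sorted: 36, 37, 38, 40, 42, 51, 54, 58, 63, 68, 70, 71, 72, 74, 76, 77, 82, 84, 85, 95, 97.
n = 21.
P10: r = 3 (integer) → 38.
P90: r = 19 (integer) → 85.
Difference: 85 − 38 = 47.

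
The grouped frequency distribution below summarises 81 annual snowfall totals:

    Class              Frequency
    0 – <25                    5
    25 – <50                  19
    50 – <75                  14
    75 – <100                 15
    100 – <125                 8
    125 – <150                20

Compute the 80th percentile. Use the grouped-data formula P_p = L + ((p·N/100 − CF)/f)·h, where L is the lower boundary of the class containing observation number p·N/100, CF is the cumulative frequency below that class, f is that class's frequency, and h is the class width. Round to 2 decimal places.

129.75

N = 81; target position k = 80/100 · 81 = 64.8.
Cumulative frequencies: 5, 24, 38, 53, 61, 81.
Observation 64.8 falls in the class 125 – <150.
L = 125, CF = 61, f = 20, h = 25.
P80 = 125 + ((64.8 − 61)/20)·25 = 125 + 4.75 = 129.75.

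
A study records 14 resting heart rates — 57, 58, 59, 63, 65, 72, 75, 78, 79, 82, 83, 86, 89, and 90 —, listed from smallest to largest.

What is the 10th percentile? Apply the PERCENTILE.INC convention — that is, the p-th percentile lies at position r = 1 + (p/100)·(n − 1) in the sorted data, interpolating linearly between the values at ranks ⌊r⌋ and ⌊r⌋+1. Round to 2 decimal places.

n = 14.
r = 1 + (10/100)·(14 − 1) = 1 + 1.3 = 2.3.
Rank 2 is 58 and rank 3 is 59.
Interpolate: 58 + 0.3·(59 − 58) = 58 + 0.3·1 = 58.3.

58.30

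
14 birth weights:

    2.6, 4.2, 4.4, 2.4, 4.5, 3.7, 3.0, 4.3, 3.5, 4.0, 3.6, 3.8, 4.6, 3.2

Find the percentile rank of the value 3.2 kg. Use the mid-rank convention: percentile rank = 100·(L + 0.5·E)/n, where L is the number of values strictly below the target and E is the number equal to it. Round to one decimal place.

Sorted: 2.4, 2.6, 3.0, 3.2, 3.5, 3.6, 3.7, 3.8, 4.0, 4.2, 4.3, 4.4, 4.5, 4.6.
Count below 3.2: L = 3; count equal: E = 1; n = 14.
Percentile rank = 100·(3 + 0.5·1)/14 = 100·3.5/14 = 25.

25.0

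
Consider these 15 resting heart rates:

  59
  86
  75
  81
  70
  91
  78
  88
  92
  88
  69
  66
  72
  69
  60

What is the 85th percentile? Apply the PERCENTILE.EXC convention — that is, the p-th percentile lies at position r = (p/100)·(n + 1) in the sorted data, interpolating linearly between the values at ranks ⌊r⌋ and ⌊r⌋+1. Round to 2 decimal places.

Sorted: 59, 60, 66, 69, 69, 70, 72, 75, 78, 81, 86, 88, 88, 91, 92.
n = 15.
r = (85/100)·(15 + 1) = 13.6.
Rank 13 is 88 and rank 14 is 91.
Interpolate: 88 + 0.6·(91 − 88) = 88 + 0.6·3 = 89.8.

89.80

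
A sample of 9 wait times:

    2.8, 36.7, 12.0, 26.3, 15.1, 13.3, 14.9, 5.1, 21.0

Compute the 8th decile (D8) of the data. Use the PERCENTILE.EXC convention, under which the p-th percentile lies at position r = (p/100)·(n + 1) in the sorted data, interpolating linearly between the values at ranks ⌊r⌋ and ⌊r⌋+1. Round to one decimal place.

Sorted: 2.8, 5.1, 12.0, 13.3, 14.9, 15.1, 21.0, 26.3, 36.7.
n = 9.
r = (80/100)·(9 + 1) = 8.
r is an integer, so P80 is the value at rank 8: 26.3.

26.3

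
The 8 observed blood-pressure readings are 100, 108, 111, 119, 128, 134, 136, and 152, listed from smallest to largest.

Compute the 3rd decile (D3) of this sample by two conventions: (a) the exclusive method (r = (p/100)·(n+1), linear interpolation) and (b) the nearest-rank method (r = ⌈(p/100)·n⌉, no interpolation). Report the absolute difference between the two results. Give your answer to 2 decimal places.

n = 8.
(a) r = 2.7; between ranks 2 (108) and 3 (111): 110.1.
(b) the nearest-rank method: rank 3 → 111.
|110.1 − 111| = 0.9.

0.90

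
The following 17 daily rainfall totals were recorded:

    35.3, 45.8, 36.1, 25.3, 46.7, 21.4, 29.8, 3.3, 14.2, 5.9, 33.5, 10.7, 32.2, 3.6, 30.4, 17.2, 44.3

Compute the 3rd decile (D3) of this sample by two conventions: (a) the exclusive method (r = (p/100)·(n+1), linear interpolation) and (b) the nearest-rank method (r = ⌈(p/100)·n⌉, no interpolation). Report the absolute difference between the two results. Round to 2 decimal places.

1.80

Sorted: 3.3, 3.6, 5.9, 10.7, 14.2, 17.2, 21.4, 25.3, 29.8, 30.4, 32.2, 33.5, 35.3, 36.1, 44.3, 45.8, 46.7.
n = 17.
(a) r = 5.4; between ranks 5 (14.2) and 6 (17.2): 15.4.
(b) the nearest-rank method: rank 6 → 17.2.
|15.4 − 17.2| = 1.8.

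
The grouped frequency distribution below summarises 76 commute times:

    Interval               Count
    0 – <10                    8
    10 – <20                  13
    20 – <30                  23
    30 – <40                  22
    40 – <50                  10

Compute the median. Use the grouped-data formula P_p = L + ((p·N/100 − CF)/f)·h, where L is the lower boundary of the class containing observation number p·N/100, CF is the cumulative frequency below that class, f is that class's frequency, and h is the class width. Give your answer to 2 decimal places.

27.39

N = 76; target position k = 50/100 · 76 = 38.
Cumulative frequencies: 8, 21, 44, 66, 76.
Observation 38 falls in the class 20 – <30.
L = 20, CF = 21, f = 23, h = 10.
P50 = 20 + ((38 − 21)/23)·10 = 20 + 7.3913 = 27.3913.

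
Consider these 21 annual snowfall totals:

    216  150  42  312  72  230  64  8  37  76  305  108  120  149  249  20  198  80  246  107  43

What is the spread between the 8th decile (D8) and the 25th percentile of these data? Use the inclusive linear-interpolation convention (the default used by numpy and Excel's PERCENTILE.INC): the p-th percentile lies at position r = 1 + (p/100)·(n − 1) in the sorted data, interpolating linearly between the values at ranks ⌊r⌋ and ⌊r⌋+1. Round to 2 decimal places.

166.00

Sorted: 8, 20, 37, 42, 43, 64, 72, 76, 80, 107, 108, 120, 149, 150, 198, 216, 230, 246, 249, 305, 312.
n = 21.
P25: r = 6 (integer) → 64.
P80: r = 17 (integer) → 230.
Difference: 230 − 64 = 166.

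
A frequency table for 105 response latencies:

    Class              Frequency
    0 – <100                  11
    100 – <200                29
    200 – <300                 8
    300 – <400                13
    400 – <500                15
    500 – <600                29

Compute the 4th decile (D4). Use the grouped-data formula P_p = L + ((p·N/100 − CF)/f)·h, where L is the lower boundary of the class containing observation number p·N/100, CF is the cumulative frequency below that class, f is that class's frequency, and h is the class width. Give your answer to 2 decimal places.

N = 105; target position k = 40/100 · 105 = 42.
Cumulative frequencies: 11, 40, 48, 61, 76, 105.
Observation 42 falls in the class 200 – <300.
L = 200, CF = 40, f = 8, h = 100.
P40 = 200 + ((42 − 40)/8)·100 = 200 + 25 = 225.

225.00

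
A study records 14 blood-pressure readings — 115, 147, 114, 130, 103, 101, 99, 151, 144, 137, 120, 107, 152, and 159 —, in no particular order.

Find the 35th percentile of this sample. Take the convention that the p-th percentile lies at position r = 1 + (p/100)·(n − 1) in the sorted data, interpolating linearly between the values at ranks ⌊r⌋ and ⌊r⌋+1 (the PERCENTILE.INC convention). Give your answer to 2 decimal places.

Sorted: 99, 101, 103, 107, 114, 115, 120, 130, 137, 144, 147, 151, 152, 159.
n = 14.
r = 1 + (35/100)·(14 − 1) = 1 + 4.55 = 5.55.
Rank 5 is 114 and rank 6 is 115.
Interpolate: 114 + 0.55·(115 − 114) = 114 + 0.55·1 = 114.55.

114.55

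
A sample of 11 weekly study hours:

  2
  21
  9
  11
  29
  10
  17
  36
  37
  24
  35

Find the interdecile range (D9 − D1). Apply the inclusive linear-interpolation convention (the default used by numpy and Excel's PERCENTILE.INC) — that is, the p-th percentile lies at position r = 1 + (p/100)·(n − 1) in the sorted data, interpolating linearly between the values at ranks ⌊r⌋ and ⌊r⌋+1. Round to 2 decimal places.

27.00

Sorted: 2, 9, 10, 11, 17, 21, 24, 29, 35, 36, 37.
n = 11.
P10: r = 2 (integer) → 9.
P90: r = 10 (integer) → 36.
Difference: 36 − 9 = 27.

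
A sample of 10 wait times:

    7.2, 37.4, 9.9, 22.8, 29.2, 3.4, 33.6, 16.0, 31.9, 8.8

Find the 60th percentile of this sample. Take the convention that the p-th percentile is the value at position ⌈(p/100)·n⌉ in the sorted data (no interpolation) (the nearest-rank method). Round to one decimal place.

22.8

Sorted: 3.4, 7.2, 8.8, 9.9, 16.0, 22.8, 29.2, 31.9, 33.6, 37.4.
n = 10.
Position = ⌈60/100 · 10⌉ = ⌈6⌉ = 6.
The value at rank 6 is 22.8.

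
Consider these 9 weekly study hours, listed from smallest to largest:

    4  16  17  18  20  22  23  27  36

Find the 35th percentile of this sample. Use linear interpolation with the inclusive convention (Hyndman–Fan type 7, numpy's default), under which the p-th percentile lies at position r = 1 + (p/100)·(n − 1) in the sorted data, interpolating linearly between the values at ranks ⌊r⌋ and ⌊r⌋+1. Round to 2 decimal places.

17.80

n = 9.
r = 1 + (35/100)·(9 − 1) = 1 + 2.8 = 3.8.
Rank 3 is 17 and rank 4 is 18.
Interpolate: 17 + 0.8·(18 − 17) = 17 + 0.8·1 = 17.8.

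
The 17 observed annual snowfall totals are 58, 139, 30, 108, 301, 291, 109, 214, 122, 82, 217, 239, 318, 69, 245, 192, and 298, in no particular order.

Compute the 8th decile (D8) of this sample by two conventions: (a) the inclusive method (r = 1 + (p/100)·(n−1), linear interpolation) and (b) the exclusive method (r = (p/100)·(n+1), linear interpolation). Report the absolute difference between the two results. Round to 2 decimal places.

12.00

Sorted: 30, 58, 69, 82, 108, 109, 122, 139, 192, 214, 217, 239, 245, 291, 298, 301, 318.
n = 17.
(a) r = 13.8; between ranks 13 (245) and 14 (291): 281.8.
(b) r = 14.4; between ranks 14 (291) and 15 (298): 293.8.
|281.8 − 293.8| = 12.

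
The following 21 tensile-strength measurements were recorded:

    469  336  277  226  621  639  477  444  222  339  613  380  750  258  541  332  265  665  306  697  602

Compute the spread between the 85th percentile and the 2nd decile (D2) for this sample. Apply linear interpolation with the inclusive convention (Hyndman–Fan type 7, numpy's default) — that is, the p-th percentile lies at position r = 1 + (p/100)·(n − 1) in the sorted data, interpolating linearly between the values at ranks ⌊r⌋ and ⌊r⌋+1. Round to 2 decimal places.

Sorted: 222, 226, 258, 265, 277, 306, 332, 336, 339, 380, 444, 469, 477, 541, 602, 613, 621, 639, 665, 697, 750.
n = 21.
P20: r = 5 (integer) → 277.
P85: r = 18 (integer) → 639.
Difference: 639 − 277 = 362.

362.00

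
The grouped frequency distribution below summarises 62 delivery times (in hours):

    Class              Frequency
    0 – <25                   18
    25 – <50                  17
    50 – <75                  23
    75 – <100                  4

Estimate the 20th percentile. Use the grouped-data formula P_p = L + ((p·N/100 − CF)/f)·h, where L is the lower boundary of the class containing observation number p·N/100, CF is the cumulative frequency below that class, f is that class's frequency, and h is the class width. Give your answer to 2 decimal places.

17.22

N = 62; target position k = 20/100 · 62 = 12.4.
Cumulative frequencies: 18, 35, 58, 62.
Observation 12.4 falls in the class 0 – <25.
L = 0, CF = 0, f = 18, h = 25.
P20 = 0 + ((12.4 − 0)/18)·25 = 0 + 17.2222 = 17.2222.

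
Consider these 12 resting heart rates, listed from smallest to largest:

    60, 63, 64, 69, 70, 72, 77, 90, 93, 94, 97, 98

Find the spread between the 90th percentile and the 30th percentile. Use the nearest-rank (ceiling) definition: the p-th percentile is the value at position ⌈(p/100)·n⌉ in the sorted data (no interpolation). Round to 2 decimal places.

28.00

n = 12.
P30: rank ⌈30/100·12⌉ = 4 → 69.
P90: rank ⌈90/100·12⌉ = 11 → 97.
Difference: 97 − 69 = 28.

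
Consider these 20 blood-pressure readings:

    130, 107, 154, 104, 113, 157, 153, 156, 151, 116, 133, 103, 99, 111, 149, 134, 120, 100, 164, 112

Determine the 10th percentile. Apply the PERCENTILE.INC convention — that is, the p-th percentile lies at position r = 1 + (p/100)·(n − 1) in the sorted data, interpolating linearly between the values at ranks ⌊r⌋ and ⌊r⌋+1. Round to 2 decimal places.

Sorted: 99, 100, 103, 104, 107, 111, 112, 113, 116, 120, 130, 133, 134, 149, 151, 153, 154, 156, 157, 164.
n = 20.
r = 1 + (10/100)·(20 − 1) = 1 + 1.9 = 2.9.
Rank 2 is 100 and rank 3 is 103.
Interpolate: 100 + 0.9·(103 − 100) = 100 + 0.9·3 = 102.7.

102.70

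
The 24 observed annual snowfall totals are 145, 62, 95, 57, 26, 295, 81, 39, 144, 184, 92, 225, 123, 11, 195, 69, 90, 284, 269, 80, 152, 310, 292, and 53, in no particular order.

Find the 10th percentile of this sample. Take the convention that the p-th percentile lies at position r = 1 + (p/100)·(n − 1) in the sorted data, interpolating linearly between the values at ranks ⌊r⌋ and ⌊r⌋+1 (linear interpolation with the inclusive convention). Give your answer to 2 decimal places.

43.20

Sorted: 11, 26, 39, 53, 57, 62, 69, 80, 81, 90, 92, 95, 123, 144, 145, 152, 184, 195, 225, 269, 284, 292, 295, 310.
n = 24.
r = 1 + (10/100)·(24 − 1) = 1 + 2.3 = 3.3.
Rank 3 is 39 and rank 4 is 53.
Interpolate: 39 + 0.3·(53 − 39) = 39 + 0.3·14 = 43.2.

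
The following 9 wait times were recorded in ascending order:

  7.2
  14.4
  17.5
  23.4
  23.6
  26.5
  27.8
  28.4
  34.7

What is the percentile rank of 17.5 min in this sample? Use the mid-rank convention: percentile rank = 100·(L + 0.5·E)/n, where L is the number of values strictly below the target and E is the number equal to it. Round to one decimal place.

Count below 17.5: L = 2; count equal: E = 1; n = 9.
Percentile rank = 100·(2 + 0.5·1)/9 = 100·2.5/9 = 27.78.

27.8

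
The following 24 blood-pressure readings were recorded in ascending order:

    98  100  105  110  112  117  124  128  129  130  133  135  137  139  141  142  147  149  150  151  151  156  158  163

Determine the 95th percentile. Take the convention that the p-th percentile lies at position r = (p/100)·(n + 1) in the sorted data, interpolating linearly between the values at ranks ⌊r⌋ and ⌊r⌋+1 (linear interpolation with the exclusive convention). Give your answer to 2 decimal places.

161.75

n = 24.
r = (95/100)·(24 + 1) = 23.75.
Rank 23 is 158 and rank 24 is 163.
Interpolate: 158 + 0.75·(163 − 158) = 158 + 0.75·5 = 161.75.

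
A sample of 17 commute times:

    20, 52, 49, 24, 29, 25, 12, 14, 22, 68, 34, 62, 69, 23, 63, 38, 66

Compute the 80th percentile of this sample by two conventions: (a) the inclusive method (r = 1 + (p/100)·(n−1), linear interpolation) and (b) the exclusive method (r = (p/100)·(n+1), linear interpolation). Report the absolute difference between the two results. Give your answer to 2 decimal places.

Sorted: 12, 14, 20, 22, 23, 24, 25, 29, 34, 38, 49, 52, 62, 63, 66, 68, 69.
n = 17.
(a) r = 13.8; between ranks 13 (62) and 14 (63): 62.8.
(b) r = 14.4; between ranks 14 (63) and 15 (66): 64.2.
|62.8 − 64.2| = 1.4.

1.40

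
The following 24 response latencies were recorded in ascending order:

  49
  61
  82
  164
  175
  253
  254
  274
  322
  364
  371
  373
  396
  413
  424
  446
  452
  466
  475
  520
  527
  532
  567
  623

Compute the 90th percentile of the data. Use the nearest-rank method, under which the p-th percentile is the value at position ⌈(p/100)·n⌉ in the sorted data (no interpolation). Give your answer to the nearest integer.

532

n = 24.
Position = ⌈90/100 · 24⌉ = ⌈21.6⌉ = 22.
The value at rank 22 is 532.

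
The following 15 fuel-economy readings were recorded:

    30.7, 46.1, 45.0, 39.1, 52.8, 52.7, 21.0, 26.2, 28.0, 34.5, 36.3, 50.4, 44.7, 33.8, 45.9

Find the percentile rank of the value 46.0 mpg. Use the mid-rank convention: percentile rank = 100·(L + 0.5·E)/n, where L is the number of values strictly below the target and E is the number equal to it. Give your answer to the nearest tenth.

73.3

Sorted: 21.0, 26.2, 28.0, 30.7, 33.8, 34.5, 36.3, 39.1, 44.7, 45.0, 45.9, 46.1, 50.4, 52.7, 52.8.
Count below 46.0: L = 11; count equal: E = 0; n = 15.
Percentile rank = 100·(11 + 0.5·0)/15 = 100·11/15 = 73.33.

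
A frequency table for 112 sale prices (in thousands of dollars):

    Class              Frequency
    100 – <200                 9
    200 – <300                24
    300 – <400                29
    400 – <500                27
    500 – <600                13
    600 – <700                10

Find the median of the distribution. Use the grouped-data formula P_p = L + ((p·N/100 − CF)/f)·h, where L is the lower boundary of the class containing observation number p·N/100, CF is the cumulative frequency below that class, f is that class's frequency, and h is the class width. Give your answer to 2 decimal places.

N = 112; target position k = 50/100 · 112 = 56.
Cumulative frequencies: 9, 33, 62, 89, 102, 112.
Observation 56 falls in the class 300 – <400.
L = 300, CF = 33, f = 29, h = 100.
P50 = 300 + ((56 − 33)/29)·100 = 300 + 79.3103 = 379.31.

379.31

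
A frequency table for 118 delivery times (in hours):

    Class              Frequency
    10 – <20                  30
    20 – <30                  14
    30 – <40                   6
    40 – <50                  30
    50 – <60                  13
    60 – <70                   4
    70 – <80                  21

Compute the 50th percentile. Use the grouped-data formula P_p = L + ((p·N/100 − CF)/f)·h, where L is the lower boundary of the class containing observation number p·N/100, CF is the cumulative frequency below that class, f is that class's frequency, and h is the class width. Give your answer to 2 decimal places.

N = 118; target position k = 50/100 · 118 = 59.
Cumulative frequencies: 30, 44, 50, 80, 93, 97, 118.
Observation 59 falls in the class 40 – <50.
L = 40, CF = 50, f = 30, h = 10.
P50 = 40 + ((59 − 50)/30)·10 = 40 + 3 = 43.

43.00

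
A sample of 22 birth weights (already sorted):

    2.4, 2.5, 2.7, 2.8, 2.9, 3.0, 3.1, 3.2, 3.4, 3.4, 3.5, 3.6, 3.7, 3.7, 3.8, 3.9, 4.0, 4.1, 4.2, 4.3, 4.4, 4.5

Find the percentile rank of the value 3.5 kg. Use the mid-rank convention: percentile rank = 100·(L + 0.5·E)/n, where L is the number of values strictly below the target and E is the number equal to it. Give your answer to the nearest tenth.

Count below 3.5: L = 10; count equal: E = 1; n = 22.
Percentile rank = 100·(10 + 0.5·1)/22 = 100·10.5/22 = 47.73.

47.7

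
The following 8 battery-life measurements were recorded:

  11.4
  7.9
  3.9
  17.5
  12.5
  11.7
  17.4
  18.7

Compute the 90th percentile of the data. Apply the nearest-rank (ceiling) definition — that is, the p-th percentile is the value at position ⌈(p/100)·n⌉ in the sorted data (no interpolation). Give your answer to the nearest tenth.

Sorted: 3.9, 7.9, 11.4, 11.7, 12.5, 17.4, 17.5, 18.7.
n = 8.
Position = ⌈90/100 · 8⌉ = ⌈7.2⌉ = 8.
The value at rank 8 is 18.7.

18.7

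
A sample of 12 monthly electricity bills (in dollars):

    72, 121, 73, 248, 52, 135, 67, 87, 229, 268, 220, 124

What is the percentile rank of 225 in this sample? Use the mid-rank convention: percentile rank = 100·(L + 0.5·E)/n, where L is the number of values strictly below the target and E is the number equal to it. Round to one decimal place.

75.0

Sorted: 52, 67, 72, 73, 87, 121, 124, 135, 220, 229, 248, 268.
Count below 225: L = 9; count equal: E = 0; n = 12.
Percentile rank = 100·(9 + 0.5·0)/12 = 100·9/12 = 75.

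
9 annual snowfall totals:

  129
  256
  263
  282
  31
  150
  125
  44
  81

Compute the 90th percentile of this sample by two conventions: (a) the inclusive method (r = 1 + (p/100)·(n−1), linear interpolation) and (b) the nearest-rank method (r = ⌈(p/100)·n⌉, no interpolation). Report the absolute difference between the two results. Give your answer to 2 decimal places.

Sorted: 31, 44, 81, 125, 129, 150, 256, 263, 282.
n = 9.
(a) r = 8.2; between ranks 8 (263) and 9 (282): 266.8.
(b) the nearest-rank method: rank 9 → 282.
|266.8 − 282| = 15.2.

15.20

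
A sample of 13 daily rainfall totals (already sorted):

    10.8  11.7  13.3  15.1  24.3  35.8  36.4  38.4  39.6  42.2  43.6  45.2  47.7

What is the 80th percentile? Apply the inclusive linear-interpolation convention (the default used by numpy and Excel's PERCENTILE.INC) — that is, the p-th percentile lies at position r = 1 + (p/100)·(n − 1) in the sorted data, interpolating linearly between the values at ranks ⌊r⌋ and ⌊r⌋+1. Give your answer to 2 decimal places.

n = 13.
r = 1 + (80/100)·(13 − 1) = 1 + 9.6 = 10.6.
Rank 10 is 42.2 and rank 11 is 43.6.
Interpolate: 42.2 + 0.6·(43.6 − 42.2) = 42.2 + 0.6·1.4 = 43.04.

43.04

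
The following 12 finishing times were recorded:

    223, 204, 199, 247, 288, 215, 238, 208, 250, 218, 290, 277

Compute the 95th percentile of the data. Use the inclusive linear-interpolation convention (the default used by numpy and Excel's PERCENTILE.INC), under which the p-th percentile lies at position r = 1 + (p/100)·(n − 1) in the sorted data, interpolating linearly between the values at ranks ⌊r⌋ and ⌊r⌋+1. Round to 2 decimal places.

288.90

Sorted: 199, 204, 208, 215, 218, 223, 238, 247, 250, 277, 288, 290.
n = 12.
r = 1 + (95/100)·(12 − 1) = 1 + 10.45 = 11.45.
Rank 11 is 288 and rank 12 is 290.
Interpolate: 288 + 0.45·(290 − 288) = 288 + 0.45·2 = 288.9.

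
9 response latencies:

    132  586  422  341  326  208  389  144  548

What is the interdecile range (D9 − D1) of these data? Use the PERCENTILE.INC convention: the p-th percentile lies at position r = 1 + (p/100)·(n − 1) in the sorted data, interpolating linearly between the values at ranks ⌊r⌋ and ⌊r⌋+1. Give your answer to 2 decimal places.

414.00

Sorted: 132, 144, 208, 326, 341, 389, 422, 548, 586.
n = 9.
P10: r = 1.8; ranks 1–2 are 132, 144; interpolating gives 141.6.
P90: r = 8.2; ranks 8–9 are 548, 586; interpolating gives 555.6.
Difference: 555.6 − 141.6 = 414.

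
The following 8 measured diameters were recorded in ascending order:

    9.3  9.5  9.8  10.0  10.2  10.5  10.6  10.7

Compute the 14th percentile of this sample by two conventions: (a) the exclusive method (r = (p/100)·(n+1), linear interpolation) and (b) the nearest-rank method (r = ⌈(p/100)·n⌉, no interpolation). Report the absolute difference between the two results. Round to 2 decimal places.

n = 8.
(a) r = 1.26; between ranks 1 (9.3) and 2 (9.5): 9.352.
(b) the nearest-rank method: rank 2 → 9.5.
|9.352 − 9.5| = 0.148.

0.15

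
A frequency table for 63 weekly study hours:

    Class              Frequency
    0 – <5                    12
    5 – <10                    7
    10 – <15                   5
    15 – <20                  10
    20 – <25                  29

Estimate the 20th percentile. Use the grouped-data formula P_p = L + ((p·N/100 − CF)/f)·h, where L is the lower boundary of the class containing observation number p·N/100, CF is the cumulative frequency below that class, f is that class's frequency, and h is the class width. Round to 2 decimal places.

5.43

N = 63; target position k = 20/100 · 63 = 12.6.
Cumulative frequencies: 12, 19, 24, 34, 63.
Observation 12.6 falls in the class 5 – <10.
L = 5, CF = 12, f = 7, h = 5.
P20 = 5 + ((12.6 − 12)/7)·5 = 5 + 0.428571 = 5.42857.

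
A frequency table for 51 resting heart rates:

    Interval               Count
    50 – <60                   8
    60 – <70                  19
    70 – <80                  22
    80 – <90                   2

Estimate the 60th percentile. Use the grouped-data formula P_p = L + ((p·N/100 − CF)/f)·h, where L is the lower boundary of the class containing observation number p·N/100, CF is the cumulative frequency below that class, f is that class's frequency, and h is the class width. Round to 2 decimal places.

71.64

N = 51; target position k = 60/100 · 51 = 30.6.
Cumulative frequencies: 8, 27, 49, 51.
Observation 30.6 falls in the class 70 – <80.
L = 70, CF = 27, f = 22, h = 10.
P60 = 70 + ((30.6 − 27)/22)·10 = 70 + 1.63636 = 71.6364.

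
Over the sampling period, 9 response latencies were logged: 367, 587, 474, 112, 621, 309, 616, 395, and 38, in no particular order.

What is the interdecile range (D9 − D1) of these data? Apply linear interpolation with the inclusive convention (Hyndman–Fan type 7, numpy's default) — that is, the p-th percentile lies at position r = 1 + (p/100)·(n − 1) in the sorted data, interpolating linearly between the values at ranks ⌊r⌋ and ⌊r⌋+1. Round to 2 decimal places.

519.80

Sorted: 38, 112, 309, 367, 395, 474, 587, 616, 621.
n = 9.
P10: r = 1.8; ranks 1–2 are 38, 112; interpolating gives 97.2.
P90: r = 8.2; ranks 8–9 are 616, 621; interpolating gives 617.
Difference: 617 − 97.2 = 519.8.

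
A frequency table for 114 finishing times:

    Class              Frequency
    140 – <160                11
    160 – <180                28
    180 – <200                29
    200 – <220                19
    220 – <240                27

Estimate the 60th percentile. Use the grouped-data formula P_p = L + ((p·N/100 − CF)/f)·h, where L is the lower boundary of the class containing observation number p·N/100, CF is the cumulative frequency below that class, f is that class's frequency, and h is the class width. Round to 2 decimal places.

N = 114; target position k = 60/100 · 114 = 68.4.
Cumulative frequencies: 11, 39, 68, 87, 114.
Observation 68.4 falls in the class 200 – <220.
L = 200, CF = 68, f = 19, h = 20.
P60 = 200 + ((68.4 − 68)/19)·20 = 200 + 0.421053 = 200.421.

200.42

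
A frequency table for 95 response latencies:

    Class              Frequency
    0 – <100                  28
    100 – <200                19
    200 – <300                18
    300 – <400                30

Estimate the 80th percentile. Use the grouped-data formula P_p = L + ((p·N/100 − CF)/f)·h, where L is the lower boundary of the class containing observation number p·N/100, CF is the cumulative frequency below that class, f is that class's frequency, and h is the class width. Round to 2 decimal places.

336.67

N = 95; target position k = 80/100 · 95 = 76.
Cumulative frequencies: 28, 47, 65, 95.
Observation 76 falls in the class 300 – <400.
L = 300, CF = 65, f = 30, h = 100.
P80 = 300 + ((76 − 65)/30)·100 = 300 + 36.6667 = 336.667.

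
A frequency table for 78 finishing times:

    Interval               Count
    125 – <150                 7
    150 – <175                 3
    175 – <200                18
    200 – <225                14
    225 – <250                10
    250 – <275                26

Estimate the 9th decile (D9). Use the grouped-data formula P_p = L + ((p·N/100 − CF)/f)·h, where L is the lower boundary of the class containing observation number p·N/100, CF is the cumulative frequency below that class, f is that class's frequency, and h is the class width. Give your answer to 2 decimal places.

267.50

N = 78; target position k = 90/100 · 78 = 70.2.
Cumulative frequencies: 7, 10, 28, 42, 52, 78.
Observation 70.2 falls in the class 250 – <275.
L = 250, CF = 52, f = 26, h = 25.
P90 = 250 + ((70.2 − 52)/26)·25 = 250 + 17.5 = 267.5.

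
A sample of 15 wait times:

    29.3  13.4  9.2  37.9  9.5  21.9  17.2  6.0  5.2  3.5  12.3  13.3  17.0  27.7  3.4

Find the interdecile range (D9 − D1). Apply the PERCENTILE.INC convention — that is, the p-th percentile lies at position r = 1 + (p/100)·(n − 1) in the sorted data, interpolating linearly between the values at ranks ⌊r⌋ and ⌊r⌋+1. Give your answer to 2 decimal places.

Sorted: 3.4, 3.5, 5.2, 6.0, 9.2, 9.5, 12.3, 13.3, 13.4, 17.0, 17.2, 21.9, 27.7, 29.3, 37.9.
n = 15.
P10: r = 2.4; ranks 2–3 are 3.5, 5.2; interpolating gives 4.18.
P90: r = 13.6; ranks 13–14 are 27.7, 29.3; interpolating gives 28.66.
Difference: 28.66 − 4.18 = 24.48.

24.48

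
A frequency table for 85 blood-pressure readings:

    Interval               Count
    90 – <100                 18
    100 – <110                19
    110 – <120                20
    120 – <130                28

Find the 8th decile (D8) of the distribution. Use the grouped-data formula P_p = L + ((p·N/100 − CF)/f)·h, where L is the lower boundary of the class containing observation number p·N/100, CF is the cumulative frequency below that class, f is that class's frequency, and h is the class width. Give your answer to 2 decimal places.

N = 85; target position k = 80/100 · 85 = 68.
Cumulative frequencies: 18, 37, 57, 85.
Observation 68 falls in the class 120 – <130.
L = 120, CF = 57, f = 28, h = 10.
P80 = 120 + ((68 − 57)/28)·10 = 120 + 3.92857 = 123.929.

123.93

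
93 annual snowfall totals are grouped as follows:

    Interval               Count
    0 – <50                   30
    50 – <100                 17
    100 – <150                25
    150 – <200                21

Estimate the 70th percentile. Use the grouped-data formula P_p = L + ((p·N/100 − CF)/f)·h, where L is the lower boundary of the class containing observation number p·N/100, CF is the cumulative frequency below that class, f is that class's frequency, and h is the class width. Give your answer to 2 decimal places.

N = 93; target position k = 70/100 · 93 = 65.1.
Cumulative frequencies: 30, 47, 72, 93.
Observation 65.1 falls in the class 100 – <150.
L = 100, CF = 47, f = 25, h = 50.
P70 = 100 + ((65.1 − 47)/25)·50 = 100 + 36.2 = 136.2.

136.20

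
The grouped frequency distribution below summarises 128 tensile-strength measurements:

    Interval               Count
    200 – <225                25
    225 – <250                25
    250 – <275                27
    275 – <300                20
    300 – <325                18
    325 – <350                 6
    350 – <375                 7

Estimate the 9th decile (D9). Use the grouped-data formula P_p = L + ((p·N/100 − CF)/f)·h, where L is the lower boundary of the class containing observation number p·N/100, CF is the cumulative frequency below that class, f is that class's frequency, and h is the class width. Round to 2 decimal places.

N = 128; target position k = 90/100 · 128 = 115.2.
Cumulative frequencies: 25, 50, 77, 97, 115, 121, 128.
Observation 115.2 falls in the class 325 – <350.
L = 325, CF = 115, f = 6, h = 25.
P90 = 325 + ((115.2 − 115)/6)·25 = 325 + 0.833333 = 325.833.

325.83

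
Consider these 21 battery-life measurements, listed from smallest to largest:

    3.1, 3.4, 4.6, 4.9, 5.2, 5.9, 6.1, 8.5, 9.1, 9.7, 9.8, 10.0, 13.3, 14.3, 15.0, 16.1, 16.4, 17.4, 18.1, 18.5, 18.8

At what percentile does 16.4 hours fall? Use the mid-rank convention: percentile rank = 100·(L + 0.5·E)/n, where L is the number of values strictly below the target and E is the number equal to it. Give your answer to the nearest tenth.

Count below 16.4: L = 16; count equal: E = 1; n = 21.
Percentile rank = 100·(16 + 0.5·1)/21 = 100·16.5/21 = 78.57.

78.6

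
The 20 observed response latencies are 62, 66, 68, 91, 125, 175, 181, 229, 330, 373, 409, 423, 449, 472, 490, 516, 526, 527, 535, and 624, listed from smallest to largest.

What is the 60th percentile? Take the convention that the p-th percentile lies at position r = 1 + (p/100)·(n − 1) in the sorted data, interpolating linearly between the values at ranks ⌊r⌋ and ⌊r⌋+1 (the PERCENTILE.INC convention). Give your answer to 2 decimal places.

n = 20.
r = 1 + (60/100)·(20 − 1) = 1 + 11.4 = 12.4.
Rank 12 is 423 and rank 13 is 449.
Interpolate: 423 + 0.4·(449 − 423) = 423 + 0.4·26 = 433.4.

433.40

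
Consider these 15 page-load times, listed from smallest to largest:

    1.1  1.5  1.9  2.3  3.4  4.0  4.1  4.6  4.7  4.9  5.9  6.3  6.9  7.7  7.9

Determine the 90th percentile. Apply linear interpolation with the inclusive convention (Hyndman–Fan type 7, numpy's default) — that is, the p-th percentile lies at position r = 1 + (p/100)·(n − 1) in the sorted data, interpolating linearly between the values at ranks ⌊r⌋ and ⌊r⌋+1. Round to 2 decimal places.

n = 15.
r = 1 + (90/100)·(15 − 1) = 1 + 12.6 = 13.6.
Rank 13 is 6.9 and rank 14 is 7.7.
Interpolate: 6.9 + 0.6·(7.7 − 6.9) = 6.9 + 0.6·0.8 = 7.38.

7.38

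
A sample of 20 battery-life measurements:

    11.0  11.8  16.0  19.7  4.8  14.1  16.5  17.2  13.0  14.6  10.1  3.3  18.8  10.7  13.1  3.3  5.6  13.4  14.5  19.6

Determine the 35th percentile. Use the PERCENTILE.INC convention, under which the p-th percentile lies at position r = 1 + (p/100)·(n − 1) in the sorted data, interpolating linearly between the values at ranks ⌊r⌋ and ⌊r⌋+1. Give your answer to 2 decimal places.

Sorted: 3.3, 3.3, 4.8, 5.6, 10.1, 10.7, 11.0, 11.8, 13.0, 13.1, 13.4, 14.1, 14.5, 14.6, 16.0, 16.5, 17.2, 18.8, 19.6, 19.7.
n = 20.
r = 1 + (35/100)·(20 − 1) = 1 + 6.65 = 7.65.
Rank 7 is 11.0 and rank 8 is 11.8.
Interpolate: 11.0 + 0.65·(11.8 − 11.0) = 11.0 + 0.65·0.8 = 11.52.

11.52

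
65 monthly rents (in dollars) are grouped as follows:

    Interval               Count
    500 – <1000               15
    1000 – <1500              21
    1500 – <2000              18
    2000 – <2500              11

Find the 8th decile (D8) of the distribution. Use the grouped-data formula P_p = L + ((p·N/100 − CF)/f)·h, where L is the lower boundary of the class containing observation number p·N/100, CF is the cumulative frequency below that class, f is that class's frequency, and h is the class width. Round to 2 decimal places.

N = 65; target position k = 80/100 · 65 = 52.
Cumulative frequencies: 15, 36, 54, 65.
Observation 52 falls in the class 1500 – <2000.
L = 1500, CF = 36, f = 18, h = 500.
P80 = 1500 + ((52 − 36)/18)·500 = 1500 + 444.444 = 1944.44.

1944.44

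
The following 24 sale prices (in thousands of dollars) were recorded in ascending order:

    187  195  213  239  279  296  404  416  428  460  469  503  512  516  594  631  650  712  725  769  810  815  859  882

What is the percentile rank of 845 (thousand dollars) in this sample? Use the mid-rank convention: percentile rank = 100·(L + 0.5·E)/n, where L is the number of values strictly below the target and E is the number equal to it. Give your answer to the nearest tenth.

Count below 845: L = 22; count equal: E = 0; n = 24.
Percentile rank = 100·(22 + 0.5·0)/24 = 100·22/24 = 91.67.

91.7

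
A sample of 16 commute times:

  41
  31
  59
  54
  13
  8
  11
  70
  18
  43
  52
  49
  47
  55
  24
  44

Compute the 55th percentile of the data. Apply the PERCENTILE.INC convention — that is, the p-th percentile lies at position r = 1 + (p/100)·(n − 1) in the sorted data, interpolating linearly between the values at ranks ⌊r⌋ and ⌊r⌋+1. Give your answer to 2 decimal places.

Sorted: 8, 11, 13, 18, 24, 31, 41, 43, 44, 47, 49, 52, 54, 55, 59, 70.
n = 16.
r = 1 + (55/100)·(16 − 1) = 1 + 8.25 = 9.25.
Rank 9 is 44 and rank 10 is 47.
Interpolate: 44 + 0.25·(47 − 44) = 44 + 0.25·3 = 44.75.

44.75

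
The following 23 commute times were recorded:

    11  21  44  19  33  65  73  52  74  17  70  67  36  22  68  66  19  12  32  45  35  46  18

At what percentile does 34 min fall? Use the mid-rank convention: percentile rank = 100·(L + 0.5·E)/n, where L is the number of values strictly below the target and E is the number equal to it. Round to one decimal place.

Sorted: 11, 12, 17, 18, 19, 19, 21, 22, 32, 33, 35, 36, 44, 45, 46, 52, 65, 66, 67, 68, 70, 73, 74.
Count below 34: L = 10; count equal: E = 0; n = 23.
Percentile rank = 100·(10 + 0.5·0)/23 = 100·10/23 = 43.48.

43.5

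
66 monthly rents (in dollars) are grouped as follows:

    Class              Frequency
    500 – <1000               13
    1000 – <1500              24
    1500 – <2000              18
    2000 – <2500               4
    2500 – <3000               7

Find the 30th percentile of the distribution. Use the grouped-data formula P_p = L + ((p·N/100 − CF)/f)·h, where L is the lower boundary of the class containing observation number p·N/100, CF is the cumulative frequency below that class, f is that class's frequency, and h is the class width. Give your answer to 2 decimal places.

1141.67

N = 66; target position k = 30/100 · 66 = 19.8.
Cumulative frequencies: 13, 37, 55, 59, 66.
Observation 19.8 falls in the class 1000 – <1500.
L = 1000, CF = 13, f = 24, h = 500.
P30 = 1000 + ((19.8 − 13)/24)·500 = 1000 + 141.667 = 1141.67.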